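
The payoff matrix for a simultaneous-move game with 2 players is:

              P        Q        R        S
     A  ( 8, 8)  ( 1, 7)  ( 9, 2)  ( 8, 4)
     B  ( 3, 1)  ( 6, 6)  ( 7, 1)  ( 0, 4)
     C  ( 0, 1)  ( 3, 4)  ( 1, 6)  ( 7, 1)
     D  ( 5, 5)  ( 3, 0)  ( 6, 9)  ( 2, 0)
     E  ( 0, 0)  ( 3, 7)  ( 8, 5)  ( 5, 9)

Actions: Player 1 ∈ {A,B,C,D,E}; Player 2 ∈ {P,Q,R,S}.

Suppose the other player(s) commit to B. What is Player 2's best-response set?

argmax u_2 = {Q}

u_2(P vs B) = 1
u_2(Q vs B) = 6
u_2(R vs B) = 1
u_2(S vs B) = 4
max payoff 6 at {Q}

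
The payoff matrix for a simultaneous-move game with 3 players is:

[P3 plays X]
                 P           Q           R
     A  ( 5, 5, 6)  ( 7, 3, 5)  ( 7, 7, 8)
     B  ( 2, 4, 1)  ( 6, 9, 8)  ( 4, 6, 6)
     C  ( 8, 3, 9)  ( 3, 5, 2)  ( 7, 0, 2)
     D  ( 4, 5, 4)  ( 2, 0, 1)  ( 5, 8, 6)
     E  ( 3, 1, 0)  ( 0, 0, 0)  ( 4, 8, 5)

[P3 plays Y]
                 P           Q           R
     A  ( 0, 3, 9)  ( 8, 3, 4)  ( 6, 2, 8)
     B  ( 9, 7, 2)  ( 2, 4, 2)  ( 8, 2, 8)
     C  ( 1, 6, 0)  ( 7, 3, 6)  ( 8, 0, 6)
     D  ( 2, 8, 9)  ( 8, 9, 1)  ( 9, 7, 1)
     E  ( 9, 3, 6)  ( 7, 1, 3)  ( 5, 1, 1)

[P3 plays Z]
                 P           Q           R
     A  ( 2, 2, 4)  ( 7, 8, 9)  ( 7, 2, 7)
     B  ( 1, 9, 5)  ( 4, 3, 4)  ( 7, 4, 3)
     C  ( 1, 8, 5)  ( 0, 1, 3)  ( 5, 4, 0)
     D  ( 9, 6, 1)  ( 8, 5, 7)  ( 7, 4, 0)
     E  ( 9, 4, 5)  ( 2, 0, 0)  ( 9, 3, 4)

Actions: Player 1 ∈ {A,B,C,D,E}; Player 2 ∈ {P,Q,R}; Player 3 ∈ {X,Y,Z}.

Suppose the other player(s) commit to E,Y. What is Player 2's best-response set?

P2 best: {P}

u_2(P vs E,Y) = 3
u_2(Q vs E,Y) = 1
u_2(R vs E,Y) = 1
max payoff 3 at {P}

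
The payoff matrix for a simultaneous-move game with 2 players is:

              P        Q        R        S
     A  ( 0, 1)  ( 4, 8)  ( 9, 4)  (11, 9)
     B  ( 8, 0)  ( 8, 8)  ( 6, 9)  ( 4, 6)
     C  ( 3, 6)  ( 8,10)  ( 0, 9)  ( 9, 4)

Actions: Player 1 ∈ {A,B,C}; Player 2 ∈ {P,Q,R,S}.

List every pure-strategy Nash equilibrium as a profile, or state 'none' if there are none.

NE set: (A,S), (C,Q)

(A,P): not NE [P1→B gives 8>0; P2→S gives 9>1]
(A,Q): not NE [P1→C gives 8>4; P2→S gives 9>8]
(A,R): not NE [P2→S gives 9>4]
(A,S): NE
(B,P): not NE [P2→R gives 9>0]
(B,Q): not NE [P2→R gives 9>8]
(B,R): not NE [P1→A gives 9>6]
(B,S): not NE [P1→A gives 11>4; P2→R gives 9>6]
(C,P): not NE [P1→B gives 8>3; P2→Q gives 10>6]
(C,Q): NE
(C,R): not NE [P1→A gives 9>0; P2→Q gives 10>9]
(C,S): not NE [P1→A gives 11>9; P2→Q gives 10>4]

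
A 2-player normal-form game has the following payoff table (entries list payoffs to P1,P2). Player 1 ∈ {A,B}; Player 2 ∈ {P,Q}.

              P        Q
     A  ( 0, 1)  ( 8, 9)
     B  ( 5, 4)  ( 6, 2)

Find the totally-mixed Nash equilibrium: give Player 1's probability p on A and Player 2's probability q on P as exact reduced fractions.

P1 indiff ⇒ q·0+(1-q)·8 = q·5+(1-q)·6 ⇒ q(-5) = (1-q)(-2) ⇒ q = 2/7
P2 indiff ⇒ p·1+(1-p)·4 = p·9+(1-p)·2 ⇒ p(-8) = (1-p)(-2) ⇒ p = 1/5

P1 mixes 1/5 on A; P2 mixes 2/7 on P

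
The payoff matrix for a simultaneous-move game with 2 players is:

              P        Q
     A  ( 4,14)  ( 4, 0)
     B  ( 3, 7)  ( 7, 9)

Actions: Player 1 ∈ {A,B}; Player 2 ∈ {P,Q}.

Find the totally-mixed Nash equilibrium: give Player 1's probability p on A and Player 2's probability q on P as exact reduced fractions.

P1 indiff ⇒ q·4+(1-q)·4 = q·3+(1-q)·7 ⇒ q(1) = (1-q)(3) ⇒ q = 3/4
P2 indiff ⇒ p·14+(1-p)·7 = p·0+(1-p)·9 ⇒ p(14) = (1-p)(2) ⇒ p = 1/8

(p,q) = (1/8, 3/4)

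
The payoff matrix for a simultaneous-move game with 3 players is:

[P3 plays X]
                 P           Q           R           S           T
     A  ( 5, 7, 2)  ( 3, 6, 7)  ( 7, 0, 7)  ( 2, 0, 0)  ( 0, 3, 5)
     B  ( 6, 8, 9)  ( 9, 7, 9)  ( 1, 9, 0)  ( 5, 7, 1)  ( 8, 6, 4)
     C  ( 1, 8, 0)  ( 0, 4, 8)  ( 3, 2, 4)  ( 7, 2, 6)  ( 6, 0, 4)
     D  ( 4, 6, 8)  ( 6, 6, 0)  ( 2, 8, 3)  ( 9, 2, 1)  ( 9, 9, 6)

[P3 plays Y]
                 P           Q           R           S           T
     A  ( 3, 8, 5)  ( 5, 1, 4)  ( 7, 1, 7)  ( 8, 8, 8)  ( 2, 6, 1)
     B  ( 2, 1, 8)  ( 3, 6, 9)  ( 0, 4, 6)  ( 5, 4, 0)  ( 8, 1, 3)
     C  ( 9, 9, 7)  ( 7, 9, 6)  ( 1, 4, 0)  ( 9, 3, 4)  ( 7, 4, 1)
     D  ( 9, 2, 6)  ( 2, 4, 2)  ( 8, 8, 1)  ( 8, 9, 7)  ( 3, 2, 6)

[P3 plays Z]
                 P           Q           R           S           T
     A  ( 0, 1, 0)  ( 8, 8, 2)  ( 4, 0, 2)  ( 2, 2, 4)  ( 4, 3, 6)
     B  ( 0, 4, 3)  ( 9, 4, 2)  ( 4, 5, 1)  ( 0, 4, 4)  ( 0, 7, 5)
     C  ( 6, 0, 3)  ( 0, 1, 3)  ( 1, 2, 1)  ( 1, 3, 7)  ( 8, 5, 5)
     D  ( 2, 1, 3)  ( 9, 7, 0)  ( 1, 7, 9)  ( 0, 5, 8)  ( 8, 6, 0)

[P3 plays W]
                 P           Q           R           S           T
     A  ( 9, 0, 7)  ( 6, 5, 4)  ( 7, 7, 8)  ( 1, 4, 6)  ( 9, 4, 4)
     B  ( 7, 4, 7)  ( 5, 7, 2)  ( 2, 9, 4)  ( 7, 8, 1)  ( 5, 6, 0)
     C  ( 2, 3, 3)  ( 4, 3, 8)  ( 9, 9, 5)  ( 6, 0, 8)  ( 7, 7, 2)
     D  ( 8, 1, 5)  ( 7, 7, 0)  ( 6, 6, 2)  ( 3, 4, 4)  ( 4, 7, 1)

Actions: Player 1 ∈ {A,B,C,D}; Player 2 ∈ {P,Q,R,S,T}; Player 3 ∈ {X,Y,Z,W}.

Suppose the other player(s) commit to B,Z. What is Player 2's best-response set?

u_2(P vs B,Z) = 4
u_2(Q vs B,Z) = 4
u_2(R vs B,Z) = 5
u_2(S vs B,Z) = 4
u_2(T vs B,Z) = 7
max payoff 7 at {T}

argmax u_2 = {T}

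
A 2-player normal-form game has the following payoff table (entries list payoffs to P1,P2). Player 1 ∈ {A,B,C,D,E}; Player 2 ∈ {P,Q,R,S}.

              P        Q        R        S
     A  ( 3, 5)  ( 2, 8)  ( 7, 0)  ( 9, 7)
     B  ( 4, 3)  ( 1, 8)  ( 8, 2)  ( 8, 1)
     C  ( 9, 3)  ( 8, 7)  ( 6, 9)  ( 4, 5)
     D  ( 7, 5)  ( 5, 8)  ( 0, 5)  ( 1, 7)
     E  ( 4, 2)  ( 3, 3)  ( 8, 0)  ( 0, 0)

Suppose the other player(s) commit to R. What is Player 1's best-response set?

u_1(A vs R) = 7
u_1(B vs R) = 8
u_1(C vs R) = 6
u_1(D vs R) = 0
u_1(E vs R) = 8
max payoff 8 at {B,E}

BR_1 = {B,E}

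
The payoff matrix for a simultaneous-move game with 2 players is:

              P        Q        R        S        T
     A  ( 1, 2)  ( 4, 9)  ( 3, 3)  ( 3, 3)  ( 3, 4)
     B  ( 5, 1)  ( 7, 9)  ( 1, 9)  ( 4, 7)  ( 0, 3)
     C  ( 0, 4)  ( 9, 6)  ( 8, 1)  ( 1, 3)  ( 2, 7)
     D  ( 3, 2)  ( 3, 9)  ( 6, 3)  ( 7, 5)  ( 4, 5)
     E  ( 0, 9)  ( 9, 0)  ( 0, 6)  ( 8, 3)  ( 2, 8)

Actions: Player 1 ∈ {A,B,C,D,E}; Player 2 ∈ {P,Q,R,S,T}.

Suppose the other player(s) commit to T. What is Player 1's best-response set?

P1 best: {D}

u_1(A vs T) = 3
u_1(B vs T) = 0
u_1(C vs T) = 2
u_1(D vs T) = 4
u_1(E vs T) = 2
max payoff 4 at {D}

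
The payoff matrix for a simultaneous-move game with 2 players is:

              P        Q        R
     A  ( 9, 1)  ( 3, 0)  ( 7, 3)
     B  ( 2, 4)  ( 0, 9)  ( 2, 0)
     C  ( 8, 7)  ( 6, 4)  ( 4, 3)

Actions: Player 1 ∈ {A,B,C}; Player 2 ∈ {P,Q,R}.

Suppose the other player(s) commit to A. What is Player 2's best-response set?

P2 best: {R}

u_2(P vs A) = 1
u_2(Q vs A) = 0
u_2(R vs A) = 3
max payoff 3 at {R}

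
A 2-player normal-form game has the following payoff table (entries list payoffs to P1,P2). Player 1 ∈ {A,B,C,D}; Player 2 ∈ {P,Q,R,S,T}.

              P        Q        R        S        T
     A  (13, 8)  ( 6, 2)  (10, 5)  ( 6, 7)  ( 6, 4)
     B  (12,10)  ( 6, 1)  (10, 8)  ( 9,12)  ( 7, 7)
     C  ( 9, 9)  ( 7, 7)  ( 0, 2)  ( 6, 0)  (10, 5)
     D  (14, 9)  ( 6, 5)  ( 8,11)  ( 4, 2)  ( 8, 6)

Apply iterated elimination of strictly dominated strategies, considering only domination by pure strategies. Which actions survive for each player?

P2 drop Q (P beats it: A:8>2 B:10>1 C:9>7 D:9>5)
P2 drop T (P beats it: A:8>4 B:10>7 C:9>5 D:9>6)
P1 drop C (B beats it: P:12>9 R:10>0 S:9>6)
P1→{A,B,D} P2→{P,R,S}

IESDS → P1:{A,B,D} P2:{P,R,S}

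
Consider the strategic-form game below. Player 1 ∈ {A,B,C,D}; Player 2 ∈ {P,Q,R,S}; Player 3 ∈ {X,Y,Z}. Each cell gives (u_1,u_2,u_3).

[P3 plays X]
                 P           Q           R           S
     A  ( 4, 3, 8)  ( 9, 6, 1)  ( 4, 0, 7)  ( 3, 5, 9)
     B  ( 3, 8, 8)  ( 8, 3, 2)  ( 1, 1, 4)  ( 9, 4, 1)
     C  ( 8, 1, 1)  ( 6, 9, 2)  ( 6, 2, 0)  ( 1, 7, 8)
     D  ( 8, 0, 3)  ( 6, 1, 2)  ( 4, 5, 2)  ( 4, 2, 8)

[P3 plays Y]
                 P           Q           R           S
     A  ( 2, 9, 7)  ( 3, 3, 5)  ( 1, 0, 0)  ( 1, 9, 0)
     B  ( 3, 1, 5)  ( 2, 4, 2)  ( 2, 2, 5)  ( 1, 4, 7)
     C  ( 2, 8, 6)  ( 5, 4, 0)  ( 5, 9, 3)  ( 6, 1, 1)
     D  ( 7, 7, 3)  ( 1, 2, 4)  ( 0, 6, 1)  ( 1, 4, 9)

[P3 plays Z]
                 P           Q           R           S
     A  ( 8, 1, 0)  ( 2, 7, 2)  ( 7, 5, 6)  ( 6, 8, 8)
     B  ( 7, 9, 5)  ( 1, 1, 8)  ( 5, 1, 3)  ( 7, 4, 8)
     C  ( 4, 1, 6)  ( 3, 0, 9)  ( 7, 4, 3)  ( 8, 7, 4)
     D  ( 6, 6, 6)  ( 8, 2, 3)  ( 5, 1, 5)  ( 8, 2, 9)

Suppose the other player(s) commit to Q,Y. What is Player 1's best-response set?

u_1(A vs Q,Y) = 3
u_1(B vs Q,Y) = 2
u_1(C vs Q,Y) = 5
u_1(D vs Q,Y) = 1
max payoff 5 at {C}

P1 best: {C}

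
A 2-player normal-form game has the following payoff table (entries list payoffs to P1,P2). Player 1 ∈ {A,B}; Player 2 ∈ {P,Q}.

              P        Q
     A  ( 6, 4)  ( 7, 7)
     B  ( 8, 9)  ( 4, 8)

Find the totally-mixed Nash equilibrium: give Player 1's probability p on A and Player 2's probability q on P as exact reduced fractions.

P1 mixes 1/4 on A; P2 mixes 3/5 on P

P1 indiff ⇒ q·6+(1-q)·7 = q·8+(1-q)·4 ⇒ q(-2) = (1-q)(-3) ⇒ q = 3/5
P2 indiff ⇒ p·4+(1-p)·9 = p·7+(1-p)·8 ⇒ p(-3) = (1-p)(-1) ⇒ p = 1/4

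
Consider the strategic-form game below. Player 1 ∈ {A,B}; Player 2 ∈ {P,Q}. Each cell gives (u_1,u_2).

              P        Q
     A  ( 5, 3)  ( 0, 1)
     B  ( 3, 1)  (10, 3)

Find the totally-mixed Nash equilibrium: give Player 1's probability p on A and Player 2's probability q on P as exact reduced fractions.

P1 indiff ⇒ q·5+(1-q)·0 = q·3+(1-q)·10 ⇒ q(2) = (1-q)(10) ⇒ q = 5/6
P2 indiff ⇒ p·3+(1-p)·1 = p·1+(1-p)·3 ⇒ p(2) = (1-p)(2) ⇒ p = 1/2

p=1/2, q=5/6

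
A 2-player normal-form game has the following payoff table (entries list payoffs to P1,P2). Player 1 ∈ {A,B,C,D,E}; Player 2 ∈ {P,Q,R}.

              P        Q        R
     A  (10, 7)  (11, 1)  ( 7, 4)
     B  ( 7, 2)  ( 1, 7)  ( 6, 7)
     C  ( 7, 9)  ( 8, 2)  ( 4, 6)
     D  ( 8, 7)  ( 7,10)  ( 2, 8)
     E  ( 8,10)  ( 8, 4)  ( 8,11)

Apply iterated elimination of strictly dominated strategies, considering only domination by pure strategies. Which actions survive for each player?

Remaining: P1:{A,E} P2:{P,R}

P1 drop B (A beats it: P:10>7 Q:11>1 R:7>6)
P1 drop C (A beats it: P:10>7 Q:11>8 R:7>4)
P1 drop D (A beats it: P:10>8 Q:11>7 R:7>2)
P2 drop Q (P beats it: A:7>1 E:10>4)
P1→{A,E} P2→{P,R}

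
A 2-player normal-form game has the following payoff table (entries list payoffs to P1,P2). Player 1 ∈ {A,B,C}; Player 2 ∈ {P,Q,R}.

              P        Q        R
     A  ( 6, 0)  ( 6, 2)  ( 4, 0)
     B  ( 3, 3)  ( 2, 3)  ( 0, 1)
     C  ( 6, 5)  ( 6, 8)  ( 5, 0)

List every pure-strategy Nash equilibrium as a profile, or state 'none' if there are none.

NE set: (A,Q), (C,Q)

(A,P): not NE [P2→Q gives 2>0]
(A,Q): NE
(A,R): not NE [P1→C gives 5>4; P2→Q gives 2>0]
(B,P): not NE [P1→C gives 6>3]
(B,Q): not NE [P1→C gives 6>2]
(B,R): not NE [P1→C gives 5>0; P2→Q gives 3>1]
(C,P): not NE [P2→Q gives 8>5]
(C,Q): NE
(C,R): not NE [P2→Q gives 8>0]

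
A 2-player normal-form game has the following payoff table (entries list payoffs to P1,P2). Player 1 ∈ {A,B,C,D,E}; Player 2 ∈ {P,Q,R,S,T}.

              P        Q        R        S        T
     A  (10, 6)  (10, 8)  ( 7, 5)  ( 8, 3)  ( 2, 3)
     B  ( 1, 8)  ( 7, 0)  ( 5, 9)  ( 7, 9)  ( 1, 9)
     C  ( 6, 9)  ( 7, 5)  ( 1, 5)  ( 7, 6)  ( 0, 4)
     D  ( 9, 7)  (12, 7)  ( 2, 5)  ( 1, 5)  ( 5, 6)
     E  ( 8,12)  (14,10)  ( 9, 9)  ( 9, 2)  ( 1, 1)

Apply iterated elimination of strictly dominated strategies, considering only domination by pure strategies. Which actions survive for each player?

Survivors P1:{A,D,E} P2:{P,Q}

P1 drop B (A beats it: P:10>1 Q:10>7 R:7>5 S:8>7 T:2>1)
P1 drop C (A beats it: P:10>6 Q:10>7 R:7>1 S:8>7 T:2>0)
P2 drop R (P beats it: A:6>5 D:7>5 E:12>9)
P2 drop S (P beats it: A:6>3 D:7>5 E:12>2)
P2 drop T (P beats it: A:6>3 D:7>6 E:12>1)
P1→{A,D,E} P2→{P,Q}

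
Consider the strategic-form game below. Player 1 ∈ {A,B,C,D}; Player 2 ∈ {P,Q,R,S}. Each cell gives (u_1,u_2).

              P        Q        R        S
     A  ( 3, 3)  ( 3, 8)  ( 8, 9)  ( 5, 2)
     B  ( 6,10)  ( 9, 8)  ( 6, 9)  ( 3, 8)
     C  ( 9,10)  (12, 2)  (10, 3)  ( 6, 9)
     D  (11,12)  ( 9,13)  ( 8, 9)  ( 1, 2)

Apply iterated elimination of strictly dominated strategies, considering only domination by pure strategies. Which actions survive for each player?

IESDS → P1:{C,D} P2:{P,Q}

P1 drop A (C beats it: P:9>3 Q:12>3 R:10>8 S:6>5)
P1 drop B (C beats it: P:9>6 Q:12>9 R:10>6 S:6>3)
P2 drop R (P beats it: C:10>3 D:12>9)
P2 drop S (P beats it: C:10>9 D:12>2)
P1→{C,D} P2→{P,Q}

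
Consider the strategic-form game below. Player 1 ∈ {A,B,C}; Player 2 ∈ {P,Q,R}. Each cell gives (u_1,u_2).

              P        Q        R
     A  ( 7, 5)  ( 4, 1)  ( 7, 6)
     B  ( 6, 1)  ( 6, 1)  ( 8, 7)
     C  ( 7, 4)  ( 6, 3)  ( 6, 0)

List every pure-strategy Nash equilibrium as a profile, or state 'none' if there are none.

NE set: (B,R), (C,P)

(A,P): not NE [P2→R gives 6>5]
(A,Q): not NE [P1→C gives 6>4; P2→R gives 6>1]
(A,R): not NE [P1→B gives 8>7]
(B,P): not NE [P1→C gives 7>6; P2→R gives 7>1]
(B,Q): not NE [P2→R gives 7>1]
(B,R): NE
(C,P): NE
(C,Q): not NE [P2→P gives 4>3]
(C,R): not NE [P1→B gives 8>6; P2→P gives 4>0]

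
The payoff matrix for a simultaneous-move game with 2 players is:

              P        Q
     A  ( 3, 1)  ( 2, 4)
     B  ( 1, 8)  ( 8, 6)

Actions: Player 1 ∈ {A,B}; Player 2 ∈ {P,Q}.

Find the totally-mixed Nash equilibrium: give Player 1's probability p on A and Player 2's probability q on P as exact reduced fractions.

P1 indiff ⇒ q·3+(1-q)·2 = q·1+(1-q)·8 ⇒ q(2) = (1-q)(6) ⇒ q = 3/4
P2 indiff ⇒ p·1+(1-p)·8 = p·4+(1-p)·6 ⇒ p(-3) = (1-p)(-2) ⇒ p = 2/5

p=2/5, q=3/4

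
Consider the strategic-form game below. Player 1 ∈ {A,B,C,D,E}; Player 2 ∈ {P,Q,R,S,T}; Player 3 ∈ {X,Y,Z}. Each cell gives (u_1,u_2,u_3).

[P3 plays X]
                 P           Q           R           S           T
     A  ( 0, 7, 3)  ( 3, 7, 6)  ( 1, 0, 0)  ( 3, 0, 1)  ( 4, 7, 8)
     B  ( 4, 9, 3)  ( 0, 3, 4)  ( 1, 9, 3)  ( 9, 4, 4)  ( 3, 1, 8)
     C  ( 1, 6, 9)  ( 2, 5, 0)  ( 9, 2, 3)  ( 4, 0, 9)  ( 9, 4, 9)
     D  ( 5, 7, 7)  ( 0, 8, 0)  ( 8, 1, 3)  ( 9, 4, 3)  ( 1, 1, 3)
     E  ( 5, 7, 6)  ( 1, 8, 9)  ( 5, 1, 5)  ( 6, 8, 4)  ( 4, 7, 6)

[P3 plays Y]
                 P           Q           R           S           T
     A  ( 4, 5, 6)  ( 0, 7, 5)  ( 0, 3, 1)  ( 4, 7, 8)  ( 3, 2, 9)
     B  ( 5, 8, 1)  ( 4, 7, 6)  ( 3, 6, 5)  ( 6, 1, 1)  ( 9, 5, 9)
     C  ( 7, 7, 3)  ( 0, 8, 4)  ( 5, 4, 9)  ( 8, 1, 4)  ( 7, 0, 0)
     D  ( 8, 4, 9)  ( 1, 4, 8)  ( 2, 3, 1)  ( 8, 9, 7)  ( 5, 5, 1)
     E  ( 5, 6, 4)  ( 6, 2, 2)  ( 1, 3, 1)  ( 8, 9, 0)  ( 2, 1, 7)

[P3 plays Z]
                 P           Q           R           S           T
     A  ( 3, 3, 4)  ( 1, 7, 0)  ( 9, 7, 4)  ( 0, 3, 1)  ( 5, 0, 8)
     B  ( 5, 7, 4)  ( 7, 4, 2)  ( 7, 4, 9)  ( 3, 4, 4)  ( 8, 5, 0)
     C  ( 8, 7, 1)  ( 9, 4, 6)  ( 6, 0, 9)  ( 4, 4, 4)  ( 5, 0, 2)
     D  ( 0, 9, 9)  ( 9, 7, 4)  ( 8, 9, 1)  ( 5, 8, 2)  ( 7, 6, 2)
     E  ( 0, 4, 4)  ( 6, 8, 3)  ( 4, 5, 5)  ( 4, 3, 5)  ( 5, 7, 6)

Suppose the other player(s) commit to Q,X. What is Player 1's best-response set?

BR_1 = {A}

u_1(A vs Q,X) = 3
u_1(B vs Q,X) = 0
u_1(C vs Q,X) = 2
u_1(D vs Q,X) = 0
u_1(E vs Q,X) = 1
max payoff 3 at {A}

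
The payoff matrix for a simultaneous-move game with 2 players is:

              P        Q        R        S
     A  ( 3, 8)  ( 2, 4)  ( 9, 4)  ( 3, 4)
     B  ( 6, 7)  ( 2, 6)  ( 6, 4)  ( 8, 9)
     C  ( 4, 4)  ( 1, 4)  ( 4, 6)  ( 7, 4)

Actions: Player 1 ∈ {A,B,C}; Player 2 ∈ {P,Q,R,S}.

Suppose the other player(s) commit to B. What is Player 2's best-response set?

u_2(P vs B) = 7
u_2(Q vs B) = 6
u_2(R vs B) = 4
u_2(S vs B) = 9
max payoff 9 at {S}

BR_2 = {S}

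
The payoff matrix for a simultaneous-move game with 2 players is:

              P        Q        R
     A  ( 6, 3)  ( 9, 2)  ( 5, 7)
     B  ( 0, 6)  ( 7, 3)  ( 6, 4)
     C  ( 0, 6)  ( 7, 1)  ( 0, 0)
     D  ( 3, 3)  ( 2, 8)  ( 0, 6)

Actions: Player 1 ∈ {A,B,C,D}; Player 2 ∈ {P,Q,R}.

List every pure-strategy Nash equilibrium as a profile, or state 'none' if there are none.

(A,P): not NE [P2→R gives 7>3]
(A,Q): not NE [P2→R gives 7>2]
(A,R): not NE [P1→B gives 6>5]
(B,P): not NE [P1→A gives 6>0]
(B,Q): not NE [P1→A gives 9>7; P2→P gives 6>3]
(B,R): not NE [P2→P gives 6>4]
(C,P): not NE [P1→A gives 6>0]
(C,Q): not NE [P1→A gives 9>7; P2→P gives 6>1]
(C,R): not NE [P1→B gives 6>0; P2→P gives 6>0]
(D,P): not NE [P1→A gives 6>3; P2→Q gives 8>3]
(D,Q): not NE [P1→A gives 9>2]
(D,R): not NE [P1→B gives 6>0; P2→Q gives 8>6]

Equilibria: none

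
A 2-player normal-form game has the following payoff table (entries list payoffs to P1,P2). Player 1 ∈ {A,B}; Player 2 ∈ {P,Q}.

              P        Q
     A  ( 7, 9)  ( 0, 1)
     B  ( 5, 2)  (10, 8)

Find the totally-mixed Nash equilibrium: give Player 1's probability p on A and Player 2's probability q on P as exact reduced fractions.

P1 indiff ⇒ q·7+(1-q)·0 = q·5+(1-q)·10 ⇒ q(2) = (1-q)(10) ⇒ q = 5/6
P2 indiff ⇒ p·9+(1-p)·2 = p·1+(1-p)·8 ⇒ p(8) = (1-p)(6) ⇒ p = 3/7

(p,q) = (3/7, 5/6)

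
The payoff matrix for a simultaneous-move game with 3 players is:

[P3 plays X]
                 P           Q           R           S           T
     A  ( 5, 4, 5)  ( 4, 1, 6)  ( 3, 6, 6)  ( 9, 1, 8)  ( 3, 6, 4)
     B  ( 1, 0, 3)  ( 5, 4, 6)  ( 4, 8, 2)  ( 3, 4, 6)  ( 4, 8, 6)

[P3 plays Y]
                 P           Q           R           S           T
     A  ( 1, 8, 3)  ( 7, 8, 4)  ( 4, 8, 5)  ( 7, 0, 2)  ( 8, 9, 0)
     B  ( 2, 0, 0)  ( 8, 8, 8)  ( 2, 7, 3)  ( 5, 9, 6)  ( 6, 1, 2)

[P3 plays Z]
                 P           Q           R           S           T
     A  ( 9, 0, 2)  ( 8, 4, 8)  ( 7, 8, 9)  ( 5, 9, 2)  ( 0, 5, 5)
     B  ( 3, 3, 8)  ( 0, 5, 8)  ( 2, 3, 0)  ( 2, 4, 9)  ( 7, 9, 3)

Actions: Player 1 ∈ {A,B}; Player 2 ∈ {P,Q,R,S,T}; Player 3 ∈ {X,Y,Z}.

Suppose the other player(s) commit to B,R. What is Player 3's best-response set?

u_3(X vs B,R) = 2
u_3(Y vs B,R) = 3
u_3(Z vs B,R) = 0
max payoff 3 at {Y}

P3 best: {Y}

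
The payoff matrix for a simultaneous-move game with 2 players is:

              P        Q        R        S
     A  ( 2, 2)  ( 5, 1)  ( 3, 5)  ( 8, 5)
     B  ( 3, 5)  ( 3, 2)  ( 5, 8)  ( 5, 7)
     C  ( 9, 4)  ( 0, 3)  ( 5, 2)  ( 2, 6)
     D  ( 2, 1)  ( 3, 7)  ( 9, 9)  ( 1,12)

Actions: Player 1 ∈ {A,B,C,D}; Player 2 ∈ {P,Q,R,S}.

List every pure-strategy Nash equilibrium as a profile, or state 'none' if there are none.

(A,P): not NE [P1→C gives 9>2; P2→S gives 5>2]
(A,Q): not NE [P2→S gives 5>1]
(A,R): not NE [P1→D gives 9>3]
(A,S): NE
(B,P): not NE [P1→C gives 9>3; P2→R gives 8>5]
(B,Q): not NE [P1→A gives 5>3; P2→R gives 8>2]
(B,R): not NE [P1→D gives 9>5]
(B,S): not NE [P1→A gives 8>5; P2→R gives 8>7]
(C,P): not NE [P2→S gives 6>4]
(C,Q): not NE [P1→A gives 5>0; P2→S gives 6>3]
(C,R): not NE [P1→D gives 9>5; P2→S gives 6>2]
(C,S): not NE [P1→A gives 8>2]
(D,P): not NE [P1→C gives 9>2; P2→S gives 12>1]
(D,Q): not NE [P1→A gives 5>3; P2→S gives 12>7]
(D,R): not NE [P2→S gives 12>9]
(D,S): not NE [P1→A gives 8>1]

Nash profiles: (A,S)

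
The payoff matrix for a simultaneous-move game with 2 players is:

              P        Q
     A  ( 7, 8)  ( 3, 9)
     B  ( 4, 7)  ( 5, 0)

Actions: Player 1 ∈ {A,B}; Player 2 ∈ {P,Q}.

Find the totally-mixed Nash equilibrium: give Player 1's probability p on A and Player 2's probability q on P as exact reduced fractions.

P1 indiff ⇒ q·7+(1-q)·3 = q·4+(1-q)·5 ⇒ q(3) = (1-q)(2) ⇒ q = 2/5
P2 indiff ⇒ p·8+(1-p)·7 = p·9+(1-p)·0 ⇒ p(-1) = (1-p)(-7) ⇒ p = 7/8

(p,q) = (7/8, 2/5)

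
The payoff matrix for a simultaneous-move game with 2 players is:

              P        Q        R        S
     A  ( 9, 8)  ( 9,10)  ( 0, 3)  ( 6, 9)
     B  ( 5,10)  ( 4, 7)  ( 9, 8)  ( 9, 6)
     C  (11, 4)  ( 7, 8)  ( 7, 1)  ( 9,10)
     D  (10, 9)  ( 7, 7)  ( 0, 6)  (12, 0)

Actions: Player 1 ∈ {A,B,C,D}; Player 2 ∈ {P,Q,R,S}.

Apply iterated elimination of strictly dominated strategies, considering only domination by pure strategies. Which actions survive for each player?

P2 drop R (P beats it: A:8>3 B:10>8 C:4>1 D:9>6)
P1 drop B (D beats it: P:10>5 Q:7>4 S:12>9)
P1→{A,C,D} P2→{P,Q,S}

Remaining: P1:{A,C,D} P2:{P,Q,S}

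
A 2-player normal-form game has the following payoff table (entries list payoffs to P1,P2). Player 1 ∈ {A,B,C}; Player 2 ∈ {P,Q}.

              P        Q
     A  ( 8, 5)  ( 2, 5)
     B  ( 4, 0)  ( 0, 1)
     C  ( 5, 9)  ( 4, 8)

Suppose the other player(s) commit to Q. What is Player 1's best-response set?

u_1(A vs Q) = 2
u_1(B vs Q) = 0
u_1(C vs Q) = 4
max payoff 4 at {C}

P1 best: {C}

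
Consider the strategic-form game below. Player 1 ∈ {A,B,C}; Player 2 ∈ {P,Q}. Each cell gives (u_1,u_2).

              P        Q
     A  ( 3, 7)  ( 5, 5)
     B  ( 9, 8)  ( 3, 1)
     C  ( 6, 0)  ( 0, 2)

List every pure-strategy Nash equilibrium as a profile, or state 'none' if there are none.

(A,P): not NE [P1→B gives 9>3]
(A,Q): not NE [P2→P gives 7>5]
(B,P): NE
(B,Q): not NE [P1→A gives 5>3; P2→P gives 8>1]
(C,P): not NE [P1→B gives 9>6; P2→Q gives 2>0]
(C,Q): not NE [P1→A gives 5>0]

PSNE = {(B,P)}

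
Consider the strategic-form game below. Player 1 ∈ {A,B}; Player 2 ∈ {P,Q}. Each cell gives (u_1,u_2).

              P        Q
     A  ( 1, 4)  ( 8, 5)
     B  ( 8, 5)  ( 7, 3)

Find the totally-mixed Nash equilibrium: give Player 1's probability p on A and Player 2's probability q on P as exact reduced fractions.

P1 indiff ⇒ q·1+(1-q)·8 = q·8+(1-q)·7 ⇒ q(-7) = (1-q)(-1) ⇒ q = 1/8
P2 indiff ⇒ p·4+(1-p)·5 = p·5+(1-p)·3 ⇒ p(-1) = (1-p)(-2) ⇒ p = 2/3

(p,q) = (2/3, 1/8)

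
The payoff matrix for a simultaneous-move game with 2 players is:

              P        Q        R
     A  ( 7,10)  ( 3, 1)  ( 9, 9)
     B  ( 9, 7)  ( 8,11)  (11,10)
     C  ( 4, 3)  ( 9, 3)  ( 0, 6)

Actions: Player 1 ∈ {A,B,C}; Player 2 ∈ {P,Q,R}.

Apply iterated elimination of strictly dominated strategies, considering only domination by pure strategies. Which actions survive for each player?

IESDS → P1:{B,C} P2:{Q,R}

P1 drop A (B beats it: P:9>7 Q:8>3 R:11>9)
P2 drop P (R beats it: B:10>7 C:6>3)
P1→{B,C} P2→{Q,R}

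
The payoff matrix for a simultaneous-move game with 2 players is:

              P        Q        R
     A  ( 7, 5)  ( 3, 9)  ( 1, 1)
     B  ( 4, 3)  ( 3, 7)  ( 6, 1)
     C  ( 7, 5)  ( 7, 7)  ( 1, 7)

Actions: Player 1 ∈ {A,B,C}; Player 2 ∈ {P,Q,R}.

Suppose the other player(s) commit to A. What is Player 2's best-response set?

P2 best: {Q}

u_2(P vs A) = 5
u_2(Q vs A) = 9
u_2(R vs A) = 1
max payoff 9 at {Q}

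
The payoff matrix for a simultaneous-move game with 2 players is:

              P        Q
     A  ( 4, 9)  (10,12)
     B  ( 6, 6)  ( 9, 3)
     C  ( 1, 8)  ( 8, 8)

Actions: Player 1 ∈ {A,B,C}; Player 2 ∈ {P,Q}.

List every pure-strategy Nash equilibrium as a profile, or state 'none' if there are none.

NE set: (A,Q), (B,P)

(A,P): not NE [P1→B gives 6>4; P2→Q gives 12>9]
(A,Q): NE
(B,P): NE
(B,Q): not NE [P1→A gives 10>9; P2→P gives 6>3]
(C,P): not NE [P1→B gives 6>1]
(C,Q): not NE [P1→A gives 10>8]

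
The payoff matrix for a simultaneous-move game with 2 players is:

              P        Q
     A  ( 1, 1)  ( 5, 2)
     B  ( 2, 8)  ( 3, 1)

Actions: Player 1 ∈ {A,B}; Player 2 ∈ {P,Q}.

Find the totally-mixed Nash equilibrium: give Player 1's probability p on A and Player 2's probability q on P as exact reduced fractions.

p=7/8, q=2/3

P1 indiff ⇒ q·1+(1-q)·5 = q·2+(1-q)·3 ⇒ q(-1) = (1-q)(-2) ⇒ q = 2/3
P2 indiff ⇒ p·1+(1-p)·8 = p·2+(1-p)·1 ⇒ p(-1) = (1-p)(-7) ⇒ p = 7/8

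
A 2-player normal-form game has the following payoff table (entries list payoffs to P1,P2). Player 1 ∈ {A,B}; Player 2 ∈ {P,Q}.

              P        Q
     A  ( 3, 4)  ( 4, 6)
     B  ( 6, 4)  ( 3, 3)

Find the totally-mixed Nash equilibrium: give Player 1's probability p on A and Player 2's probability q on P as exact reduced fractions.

p=1/3, q=1/4

P1 indiff ⇒ q·3+(1-q)·4 = q·6+(1-q)·3 ⇒ q(-3) = (1-q)(-1) ⇒ q = 1/4
P2 indiff ⇒ p·4+(1-p)·4 = p·6+(1-p)·3 ⇒ p(-2) = (1-p)(-1) ⇒ p = 1/3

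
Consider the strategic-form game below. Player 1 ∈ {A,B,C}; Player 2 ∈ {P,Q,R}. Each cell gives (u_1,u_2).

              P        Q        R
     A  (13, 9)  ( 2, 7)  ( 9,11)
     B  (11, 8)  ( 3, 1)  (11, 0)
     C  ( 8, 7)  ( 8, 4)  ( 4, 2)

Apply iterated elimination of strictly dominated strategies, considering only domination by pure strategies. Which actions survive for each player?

Survivors P1:{A,B} P2:{P,R}

P2 drop Q (P beats it: A:9>7 B:8>1 C:7>4)
P1 drop C (A beats it: P:13>8 R:9>4)
P1→{A,B} P2→{P,R}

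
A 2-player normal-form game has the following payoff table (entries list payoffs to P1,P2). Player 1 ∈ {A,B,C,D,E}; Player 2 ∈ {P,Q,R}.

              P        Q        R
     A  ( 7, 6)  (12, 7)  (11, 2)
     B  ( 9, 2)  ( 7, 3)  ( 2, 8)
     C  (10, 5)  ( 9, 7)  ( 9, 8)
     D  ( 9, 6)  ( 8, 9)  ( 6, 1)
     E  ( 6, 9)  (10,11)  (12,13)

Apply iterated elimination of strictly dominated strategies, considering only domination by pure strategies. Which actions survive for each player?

Survivors P1:{A,E} P2:{Q,R}

P1 drop B (C beats it: P:10>9 Q:9>7 R:9>2)
P1 drop D (C beats it: P:10>9 Q:9>8 R:9>6)
P2 drop P (Q beats it: A:7>6 C:7>5 E:11>9)
P1 drop C (A beats it: Q:12>9 R:11>9)
P1→{A,E} P2→{Q,R}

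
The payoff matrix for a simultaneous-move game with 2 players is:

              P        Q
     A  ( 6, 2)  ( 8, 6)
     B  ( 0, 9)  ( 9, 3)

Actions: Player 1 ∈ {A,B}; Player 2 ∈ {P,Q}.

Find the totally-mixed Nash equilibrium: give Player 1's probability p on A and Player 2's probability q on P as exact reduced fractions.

P1 indiff ⇒ q·6+(1-q)·8 = q·0+(1-q)·9 ⇒ q(6) = (1-q)(1) ⇒ q = 1/7
P2 indiff ⇒ p·2+(1-p)·9 = p·6+(1-p)·3 ⇒ p(-4) = (1-p)(-6) ⇒ p = 3/5

p=3/5, q=1/7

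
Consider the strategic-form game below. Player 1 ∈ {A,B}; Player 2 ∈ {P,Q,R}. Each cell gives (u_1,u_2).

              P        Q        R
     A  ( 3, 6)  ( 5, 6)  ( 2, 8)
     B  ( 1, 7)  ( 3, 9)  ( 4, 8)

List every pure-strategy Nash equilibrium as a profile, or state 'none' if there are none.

PSNE: ∅

(A,P): not NE [P2→R gives 8>6]
(A,Q): not NE [P2→R gives 8>6]
(A,R): not NE [P1→B gives 4>2]
(B,P): not NE [P1→A gives 3>1; P2→Q gives 9>7]
(B,Q): not NE [P1→A gives 5>3]
(B,R): not NE [P2→Q gives 9>8]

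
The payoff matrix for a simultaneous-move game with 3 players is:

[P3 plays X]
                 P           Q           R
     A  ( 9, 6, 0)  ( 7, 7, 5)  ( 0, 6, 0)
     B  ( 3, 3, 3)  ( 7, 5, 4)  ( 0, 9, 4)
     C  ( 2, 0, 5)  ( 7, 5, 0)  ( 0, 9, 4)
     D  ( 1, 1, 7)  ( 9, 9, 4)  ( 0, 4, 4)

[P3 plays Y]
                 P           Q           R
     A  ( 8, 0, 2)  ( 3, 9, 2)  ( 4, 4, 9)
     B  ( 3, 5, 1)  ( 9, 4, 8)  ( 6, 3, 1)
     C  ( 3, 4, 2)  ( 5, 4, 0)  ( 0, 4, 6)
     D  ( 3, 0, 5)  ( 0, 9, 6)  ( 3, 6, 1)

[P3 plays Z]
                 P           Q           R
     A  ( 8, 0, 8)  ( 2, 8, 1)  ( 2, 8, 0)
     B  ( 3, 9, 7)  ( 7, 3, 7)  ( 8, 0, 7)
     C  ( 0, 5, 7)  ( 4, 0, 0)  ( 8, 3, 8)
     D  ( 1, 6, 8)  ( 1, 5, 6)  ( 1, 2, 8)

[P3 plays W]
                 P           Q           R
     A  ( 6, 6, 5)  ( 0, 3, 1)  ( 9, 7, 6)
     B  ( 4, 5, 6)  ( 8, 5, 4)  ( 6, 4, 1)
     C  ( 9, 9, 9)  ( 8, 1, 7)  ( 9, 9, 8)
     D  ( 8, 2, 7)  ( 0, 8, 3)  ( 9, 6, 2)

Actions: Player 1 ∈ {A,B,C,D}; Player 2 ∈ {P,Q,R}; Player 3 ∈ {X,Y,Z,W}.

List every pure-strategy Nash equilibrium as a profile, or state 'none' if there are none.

PSNE = {(C,P,W), (C,R,W)}

(A,P,X): not NE [P2→Q gives 7>6; P3→Z gives 8>0]
(A,P,Y): not NE [P2→Q gives 9>0; P3→Z gives 8>2]
(A,P,Z): not NE [P2→R gives 8>0]
(A,P,W): not NE [P1→C gives 9>6; P2→R gives 7>6; P3→Z gives 8>5]
(A,Q,X): not NE [P1→D gives 9>7]
(A,Q,Y): not NE [P1→B gives 9>3; P3→X gives 5>2]
(A,Q,Z): not NE [P1→B gives 7>2; P3→X gives 5>1]
(A,Q,W): not NE [P1→C gives 8>0; P2→R gives 7>3; P3→X gives 5>1]
(A,R,X): not NE [P2→Q gives 7>6; P3→Y gives 9>0]
(A,R,Y): not NE [P1→B gives 6>4; P2→Q gives 9>4]
(A,R,Z): not NE [P1→C gives 8>2; P3→Y gives 9>0]
(A,R,W): not NE [P3→Y gives 9>6]
(B,P,X): not NE [P1→A gives 9>3; P2→R gives 9>3; P3→Z gives 7>3]
(B,P,Y): not NE [P1→A gives 8>3; P3→Z gives 7>1]
(B,P,Z): not NE [P1→A gives 8>3]
(B,P,W): not NE [P1→C gives 9>4; P3→Z gives 7>6]
(B,Q,X): not NE [P1→D gives 9>7; P2→R gives 9>5; P3→Y gives 8>4]
(B,Q,Y): not NE [P2→P gives 5>4]
(B,Q,Z): not NE [P2→P gives 9>3; P3→Y gives 8>7]
(B,Q,W): not NE [P3→Y gives 8>4]
(B,R,X): not NE [P3→Z gives 7>4]
(B,R,Y): not NE [P2→P gives 5>3; P3→Z gives 7>1]
(B,R,Z): not NE [P2→P gives 9>0]
(B,R,W): not NE [P1→D gives 9>6; P2→Q gives 5>4; P3→Z gives 7>1]
(C,P,X): not NE [P1→A gives 9>2; P2→R gives 9>0; P3→W gives 9>5]
(C,P,Y): not NE [P1→A gives 8>3; P3→W gives 9>2]
(C,P,Z): not NE [P1→A gives 8>0; P3→W gives 9>7]
(C,P,W): NE
(C,Q,X): not NE [P1→D gives 9>7; P2→R gives 9>5; P3→W gives 7>0]
(C,Q,Y): not NE [P1→B gives 9>5; P3→W gives 7>0]
(C,Q,Z): not NE [P1→B gives 7>4; P2→P gives 5>0; P3→W gives 7>0]
(C,Q,W): not NE [P2→R gives 9>1]
(C,R,X): not NE [P3→W gives 8>4]
(C,R,Y): not NE [P1→B gives 6>0; P3→W gives 8>6]
(C,R,Z): not NE [P2→P gives 5>3]
(C,R,W): NE
(D,P,X): not NE [P1→A gives 9>1; P2→Q gives 9>1; P3→Z gives 8>7]
(D,P,Y): not NE [P1→A gives 8>3; P2→Q gives 9>0; P3→Z gives 8>5]
(D,P,Z): not NE [P1→A gives 8>1]
(D,P,W): not NE [P1→C gives 9>8; P2→Q gives 8>2; P3→Z gives 8>7]
(D,Q,X): not NE [P3→Z gives 6>4]
(D,Q,Y): not NE [P1→B gives 9>0]
(D,Q,Z): not NE [P1→B gives 7>1; P2→P gives 6>5]
(D,Q,W): not NE [P1→C gives 8>0; P3→Z gives 6>3]
(D,R,X): not NE [P2→Q gives 9>4; P3→Z gives 8>4]
(D,R,Y): not NE [P1→B gives 6>3; P2→Q gives 9>6; P3→Z gives 8>1]
(D,R,Z): not NE [P1→C gives 8>1; P2→P gives 6>2]
(D,R,W): not NE [P2→Q gives 8>6; P3→Z gives 8>2]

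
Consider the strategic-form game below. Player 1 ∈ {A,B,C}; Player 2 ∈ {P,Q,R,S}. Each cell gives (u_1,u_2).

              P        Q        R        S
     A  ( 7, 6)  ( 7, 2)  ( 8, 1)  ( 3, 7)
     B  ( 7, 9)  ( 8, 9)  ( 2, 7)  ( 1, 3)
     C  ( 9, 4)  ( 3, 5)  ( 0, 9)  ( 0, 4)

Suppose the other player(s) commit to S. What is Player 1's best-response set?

BR_1 = {A}

u_1(A vs S) = 3
u_1(B vs S) = 1
u_1(C vs S) = 0
max payoff 3 at {A}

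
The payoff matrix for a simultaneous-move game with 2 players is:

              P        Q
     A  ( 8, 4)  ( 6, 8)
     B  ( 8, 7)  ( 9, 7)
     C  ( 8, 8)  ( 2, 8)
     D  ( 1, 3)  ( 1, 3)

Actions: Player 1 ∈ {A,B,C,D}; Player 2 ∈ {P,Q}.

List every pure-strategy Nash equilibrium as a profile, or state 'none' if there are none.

NE set: (B,P), (B,Q), (C,P)

(A,P): not NE [P2→Q gives 8>4]
(A,Q): not NE [P1→B gives 9>6]
(B,P): NE
(B,Q): NE
(C,P): NE
(C,Q): not NE [P1→B gives 9>2]
(D,P): not NE [P1→C gives 8>1]
(D,Q): not NE [P1→B gives 9>1]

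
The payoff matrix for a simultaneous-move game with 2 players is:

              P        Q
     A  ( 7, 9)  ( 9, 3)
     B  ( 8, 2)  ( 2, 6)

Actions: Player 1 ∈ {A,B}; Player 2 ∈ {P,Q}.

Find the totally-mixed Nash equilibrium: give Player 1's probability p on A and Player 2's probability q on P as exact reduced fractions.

P1 indiff ⇒ q·7+(1-q)·9 = q·8+(1-q)·2 ⇒ q(-1) = (1-q)(-7) ⇒ q = 7/8
P2 indiff ⇒ p·9+(1-p)·2 = p·3+(1-p)·6 ⇒ p(6) = (1-p)(4) ⇒ p = 2/5

p=2/5, q=7/8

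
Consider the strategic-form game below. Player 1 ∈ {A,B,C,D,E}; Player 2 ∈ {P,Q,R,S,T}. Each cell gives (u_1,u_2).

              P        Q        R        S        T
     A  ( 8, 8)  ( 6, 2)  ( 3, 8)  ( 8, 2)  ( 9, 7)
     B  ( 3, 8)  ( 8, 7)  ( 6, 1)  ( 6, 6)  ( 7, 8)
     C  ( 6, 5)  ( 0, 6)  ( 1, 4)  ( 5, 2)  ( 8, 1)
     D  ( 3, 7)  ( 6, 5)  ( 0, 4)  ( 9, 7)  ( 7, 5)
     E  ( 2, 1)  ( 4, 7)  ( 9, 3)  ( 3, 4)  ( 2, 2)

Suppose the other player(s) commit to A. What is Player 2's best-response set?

argmax u_2 = {P,R}

u_2(P vs A) = 8
u_2(Q vs A) = 2
u_2(R vs A) = 8
u_2(S vs A) = 2
u_2(T vs A) = 7
max payoff 8 at {P,R}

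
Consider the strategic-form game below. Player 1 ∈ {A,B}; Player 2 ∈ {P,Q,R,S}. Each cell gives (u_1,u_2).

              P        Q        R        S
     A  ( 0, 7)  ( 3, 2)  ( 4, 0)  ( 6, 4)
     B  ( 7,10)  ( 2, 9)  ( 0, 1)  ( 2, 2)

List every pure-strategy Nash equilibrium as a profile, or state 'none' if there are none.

(A,P): not NE [P1→B gives 7>0]
(A,Q): not NE [P2→P gives 7>2]
(A,R): not NE [P2→P gives 7>0]
(A,S): not NE [P2→P gives 7>4]
(B,P): NE
(B,Q): not NE [P1→A gives 3>2; P2→P gives 10>9]
(B,R): not NE [P1→A gives 4>0; P2→P gives 10>1]
(B,S): not NE [P1→A gives 6>2; P2→P gives 10>2]

Nash profiles: (B,P)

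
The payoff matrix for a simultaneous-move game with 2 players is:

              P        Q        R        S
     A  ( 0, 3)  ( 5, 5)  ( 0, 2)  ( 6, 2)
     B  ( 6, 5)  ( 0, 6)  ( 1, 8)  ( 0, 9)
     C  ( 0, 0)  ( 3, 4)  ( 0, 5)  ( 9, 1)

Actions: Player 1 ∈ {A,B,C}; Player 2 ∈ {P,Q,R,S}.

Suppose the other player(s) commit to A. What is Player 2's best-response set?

u_2(P vs A) = 3
u_2(Q vs A) = 5
u_2(R vs A) = 2
u_2(S vs A) = 2
max payoff 5 at {Q}

argmax u_2 = {Q}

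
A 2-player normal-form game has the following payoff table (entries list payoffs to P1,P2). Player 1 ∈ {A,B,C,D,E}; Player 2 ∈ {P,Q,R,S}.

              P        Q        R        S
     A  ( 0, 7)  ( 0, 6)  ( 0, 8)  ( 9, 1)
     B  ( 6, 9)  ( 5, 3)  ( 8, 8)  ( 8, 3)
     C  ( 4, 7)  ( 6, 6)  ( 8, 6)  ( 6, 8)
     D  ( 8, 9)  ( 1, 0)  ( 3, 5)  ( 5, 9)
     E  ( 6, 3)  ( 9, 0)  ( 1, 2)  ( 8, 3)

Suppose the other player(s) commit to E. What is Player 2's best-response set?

u_2(P vs E) = 3
u_2(Q vs E) = 0
u_2(R vs E) = 2
u_2(S vs E) = 3
max payoff 3 at {P,S}

P2 best: {P,S}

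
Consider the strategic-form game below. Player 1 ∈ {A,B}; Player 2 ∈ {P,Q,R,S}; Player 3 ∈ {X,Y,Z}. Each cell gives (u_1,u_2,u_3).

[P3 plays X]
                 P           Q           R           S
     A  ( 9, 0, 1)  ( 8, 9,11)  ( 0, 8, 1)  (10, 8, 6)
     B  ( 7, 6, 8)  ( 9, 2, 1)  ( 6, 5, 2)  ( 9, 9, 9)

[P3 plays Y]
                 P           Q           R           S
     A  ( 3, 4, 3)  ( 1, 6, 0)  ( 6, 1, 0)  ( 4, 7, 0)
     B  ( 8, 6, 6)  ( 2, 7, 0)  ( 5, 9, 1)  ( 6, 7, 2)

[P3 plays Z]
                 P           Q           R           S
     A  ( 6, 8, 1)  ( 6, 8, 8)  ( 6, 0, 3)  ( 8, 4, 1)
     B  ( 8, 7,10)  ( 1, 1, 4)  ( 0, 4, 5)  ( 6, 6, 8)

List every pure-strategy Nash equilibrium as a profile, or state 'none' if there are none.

(A,P,X): not NE [P2→Q gives 9>0; P3→Y gives 3>1]
(A,P,Y): not NE [P1→B gives 8>3; P2→S gives 7>4]
(A,P,Z): not NE [P1→B gives 8>6; P3→Y gives 3>1]
(A,Q,X): not NE [P1→B gives 9>8]
(A,Q,Y): not NE [P1→B gives 2>1; P2→S gives 7>6; P3→X gives 11>0]
(A,Q,Z): not NE [P3→X gives 11>8]
(A,R,X): not NE [P1→B gives 6>0; P2→Q gives 9>8; P3→Z gives 3>1]
(A,R,Y): not NE [P2→S gives 7>1; P3→Z gives 3>0]
(A,R,Z): not NE [P2→Q gives 8>0]
(A,S,X): not NE [P2→Q gives 9>8]
(A,S,Y): not NE [P1→B gives 6>4; P3→X gives 6>0]
(A,S,Z): not NE [P2→Q gives 8>4; P3→X gives 6>1]
(B,P,X): not NE [P1→A gives 9>7; P2→S gives 9>6; P3→Z gives 10>8]
(B,P,Y): not NE [P2→R gives 9>6; P3→Z gives 10>6]
(B,P,Z): NE
(B,Q,X): not NE [P2→S gives 9>2; P3→Z gives 4>1]
(B,Q,Y): not NE [P2→R gives 9>7; P3→Z gives 4>0]
(B,Q,Z): not NE [P1→A gives 6>1; P2→P gives 7>1]
(B,R,X): not NE [P2→S gives 9>5; P3→Z gives 5>2]
(B,R,Y): not NE [P1→A gives 6>5; P3→Z gives 5>1]
(B,R,Z): not NE [P1→A gives 6>0; P2→P gives 7>4]
(B,S,X): not NE [P1→A gives 10>9]
(B,S,Y): not NE [P2→R gives 9>7; P3→X gives 9>2]
(B,S,Z): not NE [P1→A gives 8>6; P2→P gives 7>6; P3→X gives 9>8]

NE set: (B,P,Z)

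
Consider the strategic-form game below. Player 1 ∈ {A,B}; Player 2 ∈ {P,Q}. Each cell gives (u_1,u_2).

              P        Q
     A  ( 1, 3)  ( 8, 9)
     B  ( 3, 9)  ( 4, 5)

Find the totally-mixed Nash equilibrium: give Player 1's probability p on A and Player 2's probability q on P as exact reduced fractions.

P1 indiff ⇒ q·1+(1-q)·8 = q·3+(1-q)·4 ⇒ q(-2) = (1-q)(-4) ⇒ q = 2/3
P2 indiff ⇒ p·3+(1-p)·9 = p·9+(1-p)·5 ⇒ p(-6) = (1-p)(-4) ⇒ p = 2/5

p=2/5, q=2/3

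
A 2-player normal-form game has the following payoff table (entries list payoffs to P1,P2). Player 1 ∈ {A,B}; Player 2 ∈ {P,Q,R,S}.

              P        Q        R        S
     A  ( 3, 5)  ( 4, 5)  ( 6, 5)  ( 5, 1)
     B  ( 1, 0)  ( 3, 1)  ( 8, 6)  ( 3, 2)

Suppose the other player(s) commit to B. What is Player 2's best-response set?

u_2(P vs B) = 0
u_2(Q vs B) = 1
u_2(R vs B) = 6
u_2(S vs B) = 2
max payoff 6 at {R}

P2 best: {R}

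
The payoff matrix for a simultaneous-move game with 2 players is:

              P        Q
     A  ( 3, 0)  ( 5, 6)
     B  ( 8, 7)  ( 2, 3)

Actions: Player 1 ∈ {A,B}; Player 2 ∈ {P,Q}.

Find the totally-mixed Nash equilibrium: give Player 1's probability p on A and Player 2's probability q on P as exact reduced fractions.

P1 indiff ⇒ q·3+(1-q)·5 = q·8+(1-q)·2 ⇒ q(-5) = (1-q)(-3) ⇒ q = 3/8
P2 indiff ⇒ p·0+(1-p)·7 = p·6+(1-p)·3 ⇒ p(-6) = (1-p)(-4) ⇒ p = 2/5

(p,q) = (2/5, 3/8)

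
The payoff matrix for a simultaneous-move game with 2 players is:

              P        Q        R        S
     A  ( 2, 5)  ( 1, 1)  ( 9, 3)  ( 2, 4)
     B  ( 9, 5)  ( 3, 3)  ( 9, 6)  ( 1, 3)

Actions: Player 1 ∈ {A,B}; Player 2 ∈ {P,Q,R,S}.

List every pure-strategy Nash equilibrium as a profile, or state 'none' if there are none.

(A,P): not NE [P1→B gives 9>2]
(A,Q): not NE [P1→B gives 3>1; P2→P gives 5>1]
(A,R): not NE [P2→P gives 5>3]
(A,S): not NE [P2→P gives 5>4]
(B,P): not NE [P2→R gives 6>5]
(B,Q): not NE [P2→R gives 6>3]
(B,R): NE
(B,S): not NE [P1→A gives 2>1; P2→R gives 6>3]

Nash profiles: (B,R)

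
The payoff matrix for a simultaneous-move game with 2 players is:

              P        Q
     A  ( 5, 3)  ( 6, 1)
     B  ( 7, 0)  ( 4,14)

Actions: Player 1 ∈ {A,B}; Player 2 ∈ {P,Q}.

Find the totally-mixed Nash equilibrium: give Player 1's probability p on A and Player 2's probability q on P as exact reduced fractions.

p=7/8, q=1/2

P1 indiff ⇒ q·5+(1-q)·6 = q·7+(1-q)·4 ⇒ q(-2) = (1-q)(-2) ⇒ q = 1/2
P2 indiff ⇒ p·3+(1-p)·0 = p·1+(1-p)·14 ⇒ p(2) = (1-p)(14) ⇒ p = 7/8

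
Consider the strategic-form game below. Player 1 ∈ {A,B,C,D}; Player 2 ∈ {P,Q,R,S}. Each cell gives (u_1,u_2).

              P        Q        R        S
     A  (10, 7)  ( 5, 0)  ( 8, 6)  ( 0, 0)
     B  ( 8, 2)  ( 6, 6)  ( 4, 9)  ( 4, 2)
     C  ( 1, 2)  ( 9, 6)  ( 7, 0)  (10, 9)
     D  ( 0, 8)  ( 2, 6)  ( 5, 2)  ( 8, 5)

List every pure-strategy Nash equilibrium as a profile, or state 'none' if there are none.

Nash profiles: (A,P), (C,S)

(A,P): NE
(A,Q): not NE [P1→C gives 9>5; P2→P gives 7>0]
(A,R): not NE [P2→P gives 7>6]
(A,S): not NE [P1→C gives 10>0; P2→P gives 7>0]
(B,P): not NE [P1→A gives 10>8; P2→R gives 9>2]
(B,Q): not NE [P1→C gives 9>6; P2→R gives 9>6]
(B,R): not NE [P1→A gives 8>4]
(B,S): not NE [P1→C gives 10>4; P2→R gives 9>2]
(C,P): not NE [P1→A gives 10>1; P2→S gives 9>2]
(C,Q): not NE [P2→S gives 9>6]
(C,R): not NE [P1→A gives 8>7; P2→S gives 9>0]
(C,S): NE
(D,P): not NE [P1→A gives 10>0]
(D,Q): not NE [P1→C gives 9>2; P2→P gives 8>6]
(D,R): not NE [P1→A gives 8>5; P2→P gives 8>2]
(D,S): not NE [P1→C gives 10>8; P2→P gives 8>5]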